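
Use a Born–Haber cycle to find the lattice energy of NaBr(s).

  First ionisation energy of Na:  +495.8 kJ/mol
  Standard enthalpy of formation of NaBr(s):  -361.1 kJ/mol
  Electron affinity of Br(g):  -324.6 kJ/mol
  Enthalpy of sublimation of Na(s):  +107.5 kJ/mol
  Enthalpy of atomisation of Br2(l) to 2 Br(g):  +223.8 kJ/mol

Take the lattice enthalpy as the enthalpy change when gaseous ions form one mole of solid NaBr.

ΔHf° = 1·ΔHsub + 1·(ΣIE) + 1/2·D(Br2) + 1·EA + U
-361.1 = 1·(+107.5) + 1·(+495.8) + 1/2·(+223.8) + 1·(-324.6) + U
U = -361.1 − (+390.6) = -751.7 kJ/mol

U = -751.7 kJ/mol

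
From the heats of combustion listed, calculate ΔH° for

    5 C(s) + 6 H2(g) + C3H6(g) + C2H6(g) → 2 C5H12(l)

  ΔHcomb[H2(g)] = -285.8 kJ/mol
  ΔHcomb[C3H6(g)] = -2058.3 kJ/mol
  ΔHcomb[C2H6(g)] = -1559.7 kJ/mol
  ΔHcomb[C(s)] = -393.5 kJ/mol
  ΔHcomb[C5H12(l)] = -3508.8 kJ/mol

ΔH° = -282.7 kJ/mol

Using ΔH = Σ nΔHc°(reactants) − Σ nΔHc°(products):
= [5·(-393.5) + 6·(-285.8) + 1·(-2058.3) + 1·(-1559.7)] − [2·(-3508.8)]
= -282.7 kJ/mol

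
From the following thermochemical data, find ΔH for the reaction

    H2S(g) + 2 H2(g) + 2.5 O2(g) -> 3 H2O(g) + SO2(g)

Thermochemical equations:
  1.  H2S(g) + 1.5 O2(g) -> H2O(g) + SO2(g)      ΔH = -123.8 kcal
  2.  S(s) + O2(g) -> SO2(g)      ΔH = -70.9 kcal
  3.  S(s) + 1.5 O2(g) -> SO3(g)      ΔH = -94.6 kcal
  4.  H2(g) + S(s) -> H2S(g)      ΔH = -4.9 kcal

eq. 1 × 3 (scale by 3 for the 3 H2O(g)): (3)·(-123.8) = -371.4 kcal
eq. 2 reversed and × 2: (-2)·(-70.9) = +141.8 kcal
eq. 3: not needed (SO3(g) appears nowhere else).
eq. 4 × 2 (×2 to match 2 H2(g) in the target): (2)·(-4.9) = -9.8 kcal
Summing the manipulated equations, ΔH = (-371.4) + (+141.8) + (-9.8) = -239.4 kcal

ΔH = -239.4 kcal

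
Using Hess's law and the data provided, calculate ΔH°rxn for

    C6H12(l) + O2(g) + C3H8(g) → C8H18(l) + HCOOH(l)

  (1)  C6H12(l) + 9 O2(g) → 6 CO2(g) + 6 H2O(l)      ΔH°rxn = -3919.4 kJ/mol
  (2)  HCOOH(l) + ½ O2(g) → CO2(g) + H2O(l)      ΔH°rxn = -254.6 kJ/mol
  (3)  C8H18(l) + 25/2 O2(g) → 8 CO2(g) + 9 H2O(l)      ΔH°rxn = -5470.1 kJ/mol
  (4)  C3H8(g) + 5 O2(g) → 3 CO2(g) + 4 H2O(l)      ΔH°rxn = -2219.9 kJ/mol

(1) as written (C6H12(l) already on the reactant side): -3919.4 kJ/mol
(2) reversed (HCOOH(l) must end up as a product): +254.6 kJ/mol
(3) reversed (C8H18(l) must end up as a product): +5470.1 kJ/mol
(4) as written (C3H8(g) already on the reactant side): -2219.9 kJ/mol
By Hess's law, ΔH°rxn = (-3919.4) + (+254.6) + (+5470.1) + (-2219.9) = -414.6 kJ/mol

ΔH°rxn = -414.6 kJ/mol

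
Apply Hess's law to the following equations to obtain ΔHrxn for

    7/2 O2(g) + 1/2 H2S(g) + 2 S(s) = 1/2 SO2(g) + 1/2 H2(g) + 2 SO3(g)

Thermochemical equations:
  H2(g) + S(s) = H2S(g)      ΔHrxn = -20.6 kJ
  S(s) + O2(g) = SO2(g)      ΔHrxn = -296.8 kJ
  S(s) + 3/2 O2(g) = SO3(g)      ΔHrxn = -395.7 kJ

ΔHrxn = -929.5 kJ

equation 1 reversed and × 1/2 (reverse to put H2S(g) on the reactant side; scale by 1/2 for the 1/2 H2S(g)): (-1/2)·(-20.6) = +10.3 kJ
equation 2 × 1/2 (scale by 1/2 for the 1/2 SO2(g)): (1/2)·(-296.8) = -148.4 kJ
equation 3 × 2 (×2 to match 2 SO3(g) in the target): (2)·(-395.7) = -791.4 kJ
ΔHrxn = (+10.3) + (-148.4) + (-791.4) = -929.5 kJ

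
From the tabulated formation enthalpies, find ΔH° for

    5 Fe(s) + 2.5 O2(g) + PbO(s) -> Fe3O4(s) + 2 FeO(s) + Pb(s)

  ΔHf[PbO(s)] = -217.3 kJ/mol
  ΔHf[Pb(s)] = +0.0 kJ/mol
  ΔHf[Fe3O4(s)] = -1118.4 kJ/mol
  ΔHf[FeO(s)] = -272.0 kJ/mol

ΔH°rxn = Σ nΔHf°(products) − Σ nΔHf°(reactants).
Products: 1·(-1118.4) + 2·(-272.0) + 1·(+0.0) = -1662.4
Reactants: 5·(+0.0) + 5/2·(+0.0) + 1·(-217.3) = -217.3
ΔH° = (-1662.4) − (-217.3) = -1445.1 kJ/mol

ΔH° = -1445.1 kJ/mol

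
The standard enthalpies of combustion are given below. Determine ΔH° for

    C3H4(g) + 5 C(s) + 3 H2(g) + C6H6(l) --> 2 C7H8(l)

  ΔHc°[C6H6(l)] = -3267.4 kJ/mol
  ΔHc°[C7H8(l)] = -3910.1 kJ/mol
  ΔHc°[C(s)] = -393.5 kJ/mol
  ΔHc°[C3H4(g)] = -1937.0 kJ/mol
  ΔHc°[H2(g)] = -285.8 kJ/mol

ΔH° = -209.1 kJ/mol

With combustion enthalpies, reactants minus products:
= [1·(-1937.0) + 5·(-393.5) + 3·(-285.8) + 1·(-3267.4)] − [2·(-3910.1)]
= -209.1 kJ/mol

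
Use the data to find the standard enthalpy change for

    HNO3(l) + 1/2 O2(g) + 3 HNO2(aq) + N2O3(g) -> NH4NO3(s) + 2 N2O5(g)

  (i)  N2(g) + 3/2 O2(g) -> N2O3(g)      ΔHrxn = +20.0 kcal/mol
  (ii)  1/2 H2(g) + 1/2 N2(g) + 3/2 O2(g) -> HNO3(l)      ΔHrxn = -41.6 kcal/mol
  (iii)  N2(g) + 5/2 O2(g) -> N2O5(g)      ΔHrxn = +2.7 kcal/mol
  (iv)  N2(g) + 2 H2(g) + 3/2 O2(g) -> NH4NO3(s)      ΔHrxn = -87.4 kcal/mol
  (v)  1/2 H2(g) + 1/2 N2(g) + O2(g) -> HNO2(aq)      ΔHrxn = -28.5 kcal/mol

ΔHrxn = 25.1 kcal/mol

(i) reversed: -20.0 kcal/mol
(ii) reversed: +41.6 kcal/mol
(iii) × 2: (2)·(+2.7) = +5.4 kcal/mol
(iv) as written: -87.4 kcal/mol
(v) reversed and × 3: (-3)·(-28.5) = +85.5 kcal/mol
By Hess's law, ΔHrxn = (-1)·(+20.0) + (-1)·(-41.6) + (2)·(+2.7) + (1)·(-87.4) + (-3)·(-28.5) = 25.1 kcal/mol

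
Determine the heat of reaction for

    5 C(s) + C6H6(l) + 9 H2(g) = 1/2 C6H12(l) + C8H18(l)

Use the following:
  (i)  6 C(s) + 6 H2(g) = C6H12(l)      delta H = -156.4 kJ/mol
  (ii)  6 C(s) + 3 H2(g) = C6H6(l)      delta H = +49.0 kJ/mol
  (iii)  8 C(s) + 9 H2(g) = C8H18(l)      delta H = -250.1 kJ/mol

(i) × 1/2: (1/2)·(-156.4) = -78.2 kJ/mol
(ii) reversed: -49.0 kJ/mol
(iii) as written: -250.1 kJ/mol
Summing the manipulated equations, delta H = (-78.2) + (-49.0) + (-250.1) = -377.3 kJ/mol

delta H = -377.3 kJ/mol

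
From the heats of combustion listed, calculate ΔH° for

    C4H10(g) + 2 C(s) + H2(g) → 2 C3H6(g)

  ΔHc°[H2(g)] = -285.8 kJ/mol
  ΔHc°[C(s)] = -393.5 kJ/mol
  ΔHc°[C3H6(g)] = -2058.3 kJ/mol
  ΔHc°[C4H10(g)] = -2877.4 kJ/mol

ΔH° = 166.4 kJ/mol

With combustion enthalpies, reactants minus products:
= [1·(-2877.4) + 2·(-393.5) + 1·(-285.8)] − [2·(-2058.3)]
= 166.4 kJ/mol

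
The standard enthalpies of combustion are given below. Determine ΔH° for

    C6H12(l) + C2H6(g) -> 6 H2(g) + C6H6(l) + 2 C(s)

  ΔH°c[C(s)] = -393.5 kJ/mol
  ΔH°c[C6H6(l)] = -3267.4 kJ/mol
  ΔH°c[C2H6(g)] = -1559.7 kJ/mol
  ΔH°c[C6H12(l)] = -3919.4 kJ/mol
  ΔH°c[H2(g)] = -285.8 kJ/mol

Using ΔH = Σ nΔHc°(reactants) − Σ nΔHc°(products):
= [1·(-3919.4) + 1·(-1559.7)] − [6·(-285.8) + 1·(-3267.4) + 2·(-393.5)]
= 290.1 kJ/mol

ΔH° = 290.1 kJ/mol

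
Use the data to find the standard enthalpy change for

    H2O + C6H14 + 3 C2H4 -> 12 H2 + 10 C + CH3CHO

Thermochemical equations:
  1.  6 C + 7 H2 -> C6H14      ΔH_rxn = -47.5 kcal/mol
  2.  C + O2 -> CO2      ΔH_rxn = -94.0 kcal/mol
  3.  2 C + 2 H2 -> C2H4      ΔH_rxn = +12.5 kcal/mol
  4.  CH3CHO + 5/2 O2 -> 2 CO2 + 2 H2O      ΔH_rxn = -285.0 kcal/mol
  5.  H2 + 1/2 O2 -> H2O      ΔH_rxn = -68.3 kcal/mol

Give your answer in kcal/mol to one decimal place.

eq. 1 reversed (reverse to put C6H14 on the reactant side): +47.5 kcal/mol
eq. 2 × 2: (2)·(-94.0) = -188.0 kcal/mol
eq. 3 reversed and × 3 (C2H4 must end up as a reactant; ×3 to match 3 C2H4 in the target): (-3)·(+12.5) = -37.5 kcal/mol
eq. 4 reversed (CH3CHO must end up as a product): +285.0 kcal/mol
eq. 5 as written: -68.3 kcal/mol
ΔH_rxn = (+47.5) + (-188.0) + (-37.5) + (+285.0) + (-68.3) = 38.7 kcal/mol

ΔH_rxn = 38.7 kcal/mol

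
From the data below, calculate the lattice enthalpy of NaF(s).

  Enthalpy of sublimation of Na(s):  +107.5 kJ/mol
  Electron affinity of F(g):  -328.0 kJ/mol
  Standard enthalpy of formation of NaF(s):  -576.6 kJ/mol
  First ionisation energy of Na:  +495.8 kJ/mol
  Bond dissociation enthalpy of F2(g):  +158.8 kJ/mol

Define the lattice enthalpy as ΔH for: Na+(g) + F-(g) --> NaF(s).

ΔHf° = 1·ΔHsub + 1·(ΣIE) + 1/2·D(F2) + 1·EA + U
-576.6 = 1·(+107.5) + 1·(+495.8) + 1/2·(+158.8) + 1·(-328.0) + U
U = -576.6 − (+354.7) = -931.3 kJ/mol

U = -931.3 kJ/mol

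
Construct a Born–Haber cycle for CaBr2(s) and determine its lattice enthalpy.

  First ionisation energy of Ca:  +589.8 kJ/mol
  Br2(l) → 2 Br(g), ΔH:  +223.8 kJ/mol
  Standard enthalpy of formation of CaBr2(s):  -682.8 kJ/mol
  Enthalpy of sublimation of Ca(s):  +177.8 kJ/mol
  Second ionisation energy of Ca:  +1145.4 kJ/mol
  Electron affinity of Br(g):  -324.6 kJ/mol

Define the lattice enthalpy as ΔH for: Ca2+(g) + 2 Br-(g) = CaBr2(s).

U = -2170.4 kJ/mol

ΔHf° = 1·ΔHsub + 1·(ΣIE) + 1·D(Br2) + 2·EA + U
-682.8 = 1·(+177.8) + 1·(+1735.2) + 1·(+223.8) + 2·(-324.6) + U
U = -682.8 − (+1487.6) = -2170.4 kJ/mol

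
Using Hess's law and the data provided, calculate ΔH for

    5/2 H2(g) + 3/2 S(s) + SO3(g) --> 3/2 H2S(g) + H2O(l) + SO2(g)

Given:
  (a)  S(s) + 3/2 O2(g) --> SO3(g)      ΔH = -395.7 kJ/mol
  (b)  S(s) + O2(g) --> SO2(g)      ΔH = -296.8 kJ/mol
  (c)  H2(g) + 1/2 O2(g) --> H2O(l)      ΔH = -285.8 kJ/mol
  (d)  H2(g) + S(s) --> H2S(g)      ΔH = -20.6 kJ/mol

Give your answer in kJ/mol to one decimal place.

ΔH = -217.8 kJ/mol

(a) reversed (reverse to put SO3(g) on the reactant side): +395.7 kJ/mol
(b) as written (SO2(g) already on the product side): -296.8 kJ/mol
(c) as written (H2O(l) already on the product side): -285.8 kJ/mol
(d) × 3/2 (scale by 3/2 for the 3/2 H2S(g)): (3/2)·(-20.6) = -30.9 kJ/mol
ΔH = (-1)·(-395.7) + (1)·(-296.8) + (1)·(-285.8) + (3/2)·(-20.6) = -217.8 kJ/mol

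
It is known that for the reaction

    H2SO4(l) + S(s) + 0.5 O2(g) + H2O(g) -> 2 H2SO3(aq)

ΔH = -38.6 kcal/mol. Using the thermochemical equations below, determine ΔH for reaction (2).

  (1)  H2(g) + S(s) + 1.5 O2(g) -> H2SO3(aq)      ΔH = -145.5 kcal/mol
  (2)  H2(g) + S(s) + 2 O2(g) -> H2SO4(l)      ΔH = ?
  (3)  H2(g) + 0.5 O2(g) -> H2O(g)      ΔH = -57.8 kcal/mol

(1) × 2: (2)·(-145.5) = -291.0 kcal/mol
(2) reversed: contributes −x
(3) reversed: +57.8 kcal/mol
-38.6 = (-291.0) + (+57.8) − x
x = (-38.6 − (-233.2)) / (-1) = -194.6 kcal/mol

ΔH = -194.6 kcal/mol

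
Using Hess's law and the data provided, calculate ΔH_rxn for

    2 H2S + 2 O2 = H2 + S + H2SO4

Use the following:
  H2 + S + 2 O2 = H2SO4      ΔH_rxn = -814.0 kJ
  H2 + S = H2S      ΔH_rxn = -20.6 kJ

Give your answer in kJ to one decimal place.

equation 1 as written: -814.0 kJ
equation 2 reversed and × 2: (-2)·(-20.6) = +41.2 kJ
ΔH_rxn = (-814.0) + (+41.2) = -772.8 kJ

ΔH_rxn = -772.8 kJ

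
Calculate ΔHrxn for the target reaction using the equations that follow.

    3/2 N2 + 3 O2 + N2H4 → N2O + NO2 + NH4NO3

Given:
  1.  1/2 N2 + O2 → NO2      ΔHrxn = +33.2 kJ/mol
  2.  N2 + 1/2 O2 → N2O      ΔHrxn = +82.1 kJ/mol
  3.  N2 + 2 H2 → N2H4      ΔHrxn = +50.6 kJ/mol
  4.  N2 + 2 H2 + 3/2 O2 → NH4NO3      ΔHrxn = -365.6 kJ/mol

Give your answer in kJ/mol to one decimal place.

eq. 1 as written: +33.2 kJ/mol
eq. 2 as written: +82.1 kJ/mol
eq. 3 reversed: -50.6 kJ/mol
eq. 4 as written: -365.6 kJ/mol
By Hess's law, ΔHrxn = (1)·(+33.2) + (1)·(+82.1) + (-1)·(+50.6) + (1)·(-365.6) = -300.9 kJ/mol

ΔHrxn = -300.9 kJ/mol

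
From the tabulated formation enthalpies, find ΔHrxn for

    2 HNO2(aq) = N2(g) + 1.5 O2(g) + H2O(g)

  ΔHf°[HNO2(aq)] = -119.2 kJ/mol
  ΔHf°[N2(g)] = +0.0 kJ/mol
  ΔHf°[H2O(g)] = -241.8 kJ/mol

Products: 1·(+0.0) + 3/2·(+0.0) + 1·(-241.8) = -241.8
Reactants: 2·(-119.2) = -238.4
ΔHrxn = (-241.8) − (-238.4) = -3.4 kJ/mol

ΔHrxn = -3.4 kJ/mol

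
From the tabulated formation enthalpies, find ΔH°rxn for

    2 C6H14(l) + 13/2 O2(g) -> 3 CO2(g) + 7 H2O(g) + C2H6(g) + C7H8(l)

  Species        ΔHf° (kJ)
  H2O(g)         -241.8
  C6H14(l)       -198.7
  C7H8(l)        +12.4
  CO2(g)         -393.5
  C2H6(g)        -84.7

Products: 3·(-393.5) + 7·(-241.8) + 1·(-84.7) + 1·(+12.4) = -2945.4
Reactants: 2·(-198.7) + 13/2·(+0.0) = -397.4
ΔH°rxn = (-2945.4) − (-397.4) = -2548.0 kJ

ΔH°rxn = -2548.0 kJ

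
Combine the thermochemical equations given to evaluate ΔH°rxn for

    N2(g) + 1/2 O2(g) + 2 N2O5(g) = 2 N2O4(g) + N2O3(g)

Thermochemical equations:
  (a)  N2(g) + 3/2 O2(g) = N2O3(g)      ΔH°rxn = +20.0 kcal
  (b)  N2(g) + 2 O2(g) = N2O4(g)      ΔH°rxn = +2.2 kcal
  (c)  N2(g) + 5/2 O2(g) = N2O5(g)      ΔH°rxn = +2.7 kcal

(a) as written (N2O3(g) already on the product side): +20.0 kcal
(b) × 2 (scale by 2 for the 2 N2O4(g)): (2)·(+2.2) = +4.4 kcal
(c) reversed and × 2 (N2O5(g) must end up as a reactant; ×2 to match 2 N2O5(g) in the target): (-2)·(+2.7) = -5.4 kcal
Combining the equations, ΔH°rxn = (1)·(+20.0) + (2)·(+2.2) + (-2)·(+2.7) = 19.0 kcal

ΔH°rxn = 19.0 kcal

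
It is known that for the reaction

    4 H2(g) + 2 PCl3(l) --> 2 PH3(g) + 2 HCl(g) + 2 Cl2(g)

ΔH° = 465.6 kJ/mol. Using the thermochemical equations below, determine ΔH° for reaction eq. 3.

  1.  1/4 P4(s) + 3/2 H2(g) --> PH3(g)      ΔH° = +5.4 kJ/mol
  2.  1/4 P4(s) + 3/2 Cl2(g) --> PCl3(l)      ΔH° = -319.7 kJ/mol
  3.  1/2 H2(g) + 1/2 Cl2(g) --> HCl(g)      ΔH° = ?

eq. 1 × 2: (2)·(+5.4) = +10.8 kJ/mol
eq. 2 reversed and × 2: (-2)·(-319.7) = +639.4 kJ/mol
eq. 3 × 2: contributes 2·x
+465.6 = (+10.8) + (+639.4) + 2·x
x = (+465.6 − (+650.2)) / (2) = -92.3 kJ/mol

ΔH° = -92.3 kJ/mol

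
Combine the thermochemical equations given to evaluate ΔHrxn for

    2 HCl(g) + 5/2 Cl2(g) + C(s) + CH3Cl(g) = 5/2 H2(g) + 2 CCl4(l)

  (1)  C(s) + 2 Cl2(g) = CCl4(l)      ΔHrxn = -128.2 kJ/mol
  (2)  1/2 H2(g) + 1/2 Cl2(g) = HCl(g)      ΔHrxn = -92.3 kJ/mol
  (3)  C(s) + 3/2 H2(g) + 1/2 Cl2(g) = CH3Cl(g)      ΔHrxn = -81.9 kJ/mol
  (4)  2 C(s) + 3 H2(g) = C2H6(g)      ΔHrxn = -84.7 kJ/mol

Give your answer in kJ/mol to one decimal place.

(1) × 2: (2)·(-128.2) = -256.4 kJ/mol
(2) reversed and × 2: (-2)·(-92.3) = +184.6 kJ/mol
(3) reversed: +81.9 kJ/mol
(4): not needed.
ΔHrxn = (2)·(-128.2) + (-2)·(-92.3) + (-1)·(-81.9) = 10.1 kJ/mol

ΔHrxn = 10.1 kJ/mol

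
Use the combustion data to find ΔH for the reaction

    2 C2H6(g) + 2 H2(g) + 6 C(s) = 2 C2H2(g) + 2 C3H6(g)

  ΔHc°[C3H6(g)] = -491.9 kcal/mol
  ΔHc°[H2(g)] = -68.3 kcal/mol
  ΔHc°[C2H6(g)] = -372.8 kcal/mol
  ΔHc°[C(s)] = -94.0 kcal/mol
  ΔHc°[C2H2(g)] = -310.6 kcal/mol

ΔH = 158.8 kcal/mol

Using ΔH = Σ nΔHc°(reactants) − Σ nΔHc°(products):
= [2·(-372.8) + 2·(-68.3) + 6·(-94.0)] − [2·(-310.6) + 2·(-491.9)]
= 158.8 kcal/mol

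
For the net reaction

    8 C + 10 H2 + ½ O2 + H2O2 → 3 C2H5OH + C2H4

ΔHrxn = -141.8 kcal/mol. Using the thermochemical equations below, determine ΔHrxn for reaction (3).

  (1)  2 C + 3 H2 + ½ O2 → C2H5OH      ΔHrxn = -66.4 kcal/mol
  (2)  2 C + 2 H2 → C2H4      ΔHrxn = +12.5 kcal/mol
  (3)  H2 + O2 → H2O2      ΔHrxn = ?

(1) × 3 (scale by 3 for the 3 C2H5OH): (3)·(-66.4) = -199.2 kcal/mol
(2) as written (C2H4 already on the product side): +12.5 kcal/mol
(3) reversed (H2O2 must end up as a reactant): contributes −x
-141.8 = (-199.2) + (+12.5) − x
x = (-141.8 − (-186.7)) / (-1) = -44.9 kcal/mol

ΔHrxn = -44.9 kcal/mol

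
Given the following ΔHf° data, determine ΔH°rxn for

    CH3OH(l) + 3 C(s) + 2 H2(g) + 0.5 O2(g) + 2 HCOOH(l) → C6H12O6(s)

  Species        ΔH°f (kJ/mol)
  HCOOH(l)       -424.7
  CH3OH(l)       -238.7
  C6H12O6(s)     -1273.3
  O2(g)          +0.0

ΔH°rxn = -185.2 kJ/mol

Products: 1·(-1273.3) = -1273.3
Reactants: 1·(-238.7) + 3·(+0.0) + 2·(+0.0) + 1/2·(+0.0) + 2·(-424.7) = -1088.1
ΔH°rxn = (-1273.3) − (-1088.1) = -185.2 kJ/mol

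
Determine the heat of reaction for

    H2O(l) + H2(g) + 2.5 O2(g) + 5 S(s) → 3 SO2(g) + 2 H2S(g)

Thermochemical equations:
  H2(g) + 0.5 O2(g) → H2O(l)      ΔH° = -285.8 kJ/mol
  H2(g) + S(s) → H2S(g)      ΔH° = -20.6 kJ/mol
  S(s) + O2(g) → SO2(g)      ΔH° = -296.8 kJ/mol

equation 1 reversed: +285.8 kJ/mol
equation 2 × 2: (2)·(-20.6) = -41.2 kJ/mol
equation 3 × 3: (3)·(-296.8) = -890.4 kJ/mol
Summing the manipulated equations, ΔH° = (-1)·(-285.8) + (2)·(-20.6) + (3)·(-296.8) = -645.8 kJ/mol

ΔH° = -645.8 kJ/mol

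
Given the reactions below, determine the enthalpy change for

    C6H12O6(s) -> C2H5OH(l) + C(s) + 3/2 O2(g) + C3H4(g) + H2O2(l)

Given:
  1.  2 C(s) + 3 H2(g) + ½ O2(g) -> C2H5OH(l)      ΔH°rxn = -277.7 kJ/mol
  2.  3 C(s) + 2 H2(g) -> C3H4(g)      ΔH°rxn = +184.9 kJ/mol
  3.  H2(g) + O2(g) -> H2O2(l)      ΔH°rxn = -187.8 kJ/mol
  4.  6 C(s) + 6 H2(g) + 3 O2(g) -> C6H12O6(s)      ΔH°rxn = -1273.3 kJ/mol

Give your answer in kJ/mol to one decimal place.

ΔH°rxn = 992.7 kJ/mol

eq. 1 as written: -277.7 kJ/mol
eq. 2 as written: +184.9 kJ/mol
eq. 3 as written: -187.8 kJ/mol
eq. 4 reversed: +1273.3 kJ/mol
ΔH°rxn = (-277.7) + (+184.9) + (-187.8) + (+1273.3) = 992.7 kJ/mol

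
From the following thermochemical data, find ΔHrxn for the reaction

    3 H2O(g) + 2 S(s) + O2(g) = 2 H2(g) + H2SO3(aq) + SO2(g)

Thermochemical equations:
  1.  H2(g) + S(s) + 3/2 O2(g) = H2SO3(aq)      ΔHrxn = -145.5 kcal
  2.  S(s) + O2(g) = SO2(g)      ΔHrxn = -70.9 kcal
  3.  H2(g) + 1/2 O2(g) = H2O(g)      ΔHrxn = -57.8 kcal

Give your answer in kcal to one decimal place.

eq. 1 as written (H2SO3(aq) already on the product side): -145.5 kcal
eq. 2 as written (SO2(g) already on the product side): -70.9 kcal
eq. 3 reversed and × 3 (H2O(g) must end up as a reactant; scale by 3 for the 3 H2O(g)): (-3)·(-57.8) = +173.4 kcal
ΔHrxn = (1)·(-145.5) + (1)·(-70.9) + (-3)·(-57.8) = -43.0 kcal

ΔHrxn = -43.0 kcal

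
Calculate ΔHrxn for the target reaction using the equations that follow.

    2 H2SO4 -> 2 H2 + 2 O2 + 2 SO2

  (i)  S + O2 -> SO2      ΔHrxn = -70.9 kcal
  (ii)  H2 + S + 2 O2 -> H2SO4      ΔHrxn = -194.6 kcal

ΔHrxn = 247.4 kcal

(i) × 2: (2)·(-70.9) = -141.8 kcal
(ii) reversed and × 2: (-2)·(-194.6) = +389.2 kcal
Combining the equations, ΔHrxn = (-141.8) + (+389.2) = 247.4 kcal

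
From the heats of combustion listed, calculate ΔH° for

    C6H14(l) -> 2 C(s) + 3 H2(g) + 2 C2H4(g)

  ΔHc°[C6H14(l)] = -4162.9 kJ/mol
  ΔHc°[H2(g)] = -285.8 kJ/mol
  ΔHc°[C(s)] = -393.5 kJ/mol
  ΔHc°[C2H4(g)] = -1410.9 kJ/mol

Using ΔH = Σ nΔHc°(reactants) − Σ nΔHc°(products):
= [1·(-4162.9)] − [2·(-393.5) + 3·(-285.8) + 2·(-1410.9)]
= 303.3 kJ/mol

ΔH° = 303.3 kJ/mol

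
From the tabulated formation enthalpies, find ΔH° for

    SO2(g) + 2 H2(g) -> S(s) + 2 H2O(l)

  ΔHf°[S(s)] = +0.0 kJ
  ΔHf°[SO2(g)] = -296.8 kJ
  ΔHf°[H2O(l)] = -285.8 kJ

Products: 1·(+0.0) + 2·(-285.8) = -571.6
Reactants: 1·(-296.8) + 2·(+0.0) = -296.8
ΔH° = (-571.6) − (-296.8) = -274.8 kJ

ΔH° = -274.8 kJ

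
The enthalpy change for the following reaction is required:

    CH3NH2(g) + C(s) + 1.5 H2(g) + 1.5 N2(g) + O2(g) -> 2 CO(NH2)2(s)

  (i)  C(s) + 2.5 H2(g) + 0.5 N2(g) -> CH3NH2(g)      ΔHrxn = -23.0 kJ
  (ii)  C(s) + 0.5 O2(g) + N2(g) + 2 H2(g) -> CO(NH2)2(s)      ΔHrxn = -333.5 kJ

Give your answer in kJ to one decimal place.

ΔHrxn = -644.0 kJ

(i) reversed (reverse to put CH3NH2(g) on the reactant side): +23.0 kJ
(ii) × 2 (×2 to match 2 CO(NH2)2(s) in the target): (2)·(-333.5) = -667.0 kJ
ΔHrxn = (+23.0) + (-667.0) = -644.0 kJ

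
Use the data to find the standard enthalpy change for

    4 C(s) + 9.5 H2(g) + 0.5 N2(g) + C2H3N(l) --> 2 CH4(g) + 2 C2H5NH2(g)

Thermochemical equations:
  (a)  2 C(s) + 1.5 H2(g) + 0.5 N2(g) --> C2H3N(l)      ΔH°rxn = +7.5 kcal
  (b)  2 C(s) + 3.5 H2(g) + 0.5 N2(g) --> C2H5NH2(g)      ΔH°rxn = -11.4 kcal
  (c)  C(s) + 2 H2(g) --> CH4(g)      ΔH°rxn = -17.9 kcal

ΔH°rxn = -66.1 kcal

(a) reversed: -7.5 kcal
(b) × 2: (2)·(-11.4) = -22.8 kcal
(c) × 2: (2)·(-17.9) = -35.8 kcal
Combining the equations, ΔH°rxn = (-7.5) + (-22.8) + (-35.8) = -66.1 kcal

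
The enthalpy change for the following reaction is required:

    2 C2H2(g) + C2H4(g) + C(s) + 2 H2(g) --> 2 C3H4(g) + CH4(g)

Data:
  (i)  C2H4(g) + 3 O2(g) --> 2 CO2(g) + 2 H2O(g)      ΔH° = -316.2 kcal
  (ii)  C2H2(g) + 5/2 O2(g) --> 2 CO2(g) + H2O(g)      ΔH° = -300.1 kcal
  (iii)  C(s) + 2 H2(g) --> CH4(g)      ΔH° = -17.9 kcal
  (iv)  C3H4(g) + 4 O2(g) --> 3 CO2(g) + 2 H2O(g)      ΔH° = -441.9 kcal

(i) as written: -316.2 kcal
(ii) × 2: (2)·(-300.1) = -600.2 kcal
(iii) as written: -17.9 kcal
(iv) reversed and × 2: (-2)·(-441.9) = +883.8 kcal
Since enthalpy is a state function, ΔH° = (1)·(-316.2) + (2)·(-300.1) + (1)·(-17.9) + (-2)·(-441.9) = -50.5 kcal

ΔH° = -50.5 kcal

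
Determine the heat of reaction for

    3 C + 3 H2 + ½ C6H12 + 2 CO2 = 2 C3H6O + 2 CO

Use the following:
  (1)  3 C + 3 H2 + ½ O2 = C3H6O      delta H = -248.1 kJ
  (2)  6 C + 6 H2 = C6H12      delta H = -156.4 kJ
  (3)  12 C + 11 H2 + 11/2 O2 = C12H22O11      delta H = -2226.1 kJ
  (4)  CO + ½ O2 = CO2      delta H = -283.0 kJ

(1) × 2: (2)·(-248.1) = -496.2 kJ
(2) reversed and × 1/2: (-1/2)·(-156.4) = +78.2 kJ
(3): not needed.
(4) reversed and × 2: (-2)·(-283.0) = +566.0 kJ
Summing the manipulated equations, delta H = (-496.2) + (+78.2) + (+566.0) = 148.0 kJ

delta H = 148.0 kJ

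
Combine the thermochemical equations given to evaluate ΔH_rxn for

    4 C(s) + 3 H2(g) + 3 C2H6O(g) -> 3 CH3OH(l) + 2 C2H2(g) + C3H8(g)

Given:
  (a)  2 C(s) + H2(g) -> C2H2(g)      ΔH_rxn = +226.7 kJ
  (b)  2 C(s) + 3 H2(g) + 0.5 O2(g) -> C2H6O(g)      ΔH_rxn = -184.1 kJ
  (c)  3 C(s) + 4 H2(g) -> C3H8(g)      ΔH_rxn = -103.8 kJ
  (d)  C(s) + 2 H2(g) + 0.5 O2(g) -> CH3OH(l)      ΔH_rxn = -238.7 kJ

ΔH_rxn = 185.8 kJ

(a) × 2 (scale by 2 for the 2 C2H2(g)): (2)·(+226.7) = +453.4 kJ
(b) reversed and × 3 (reverse to put C2H6O(g) on the reactant side; ×3 to match 3 C2H6O(g) in the target): (-3)·(-184.1) = +552.3 kJ
(c) as written (C3H8(g) already on the product side): -103.8 kJ
(d) × 3 (scale by 3 for the 3 CH3OH(l)): (3)·(-238.7) = -716.1 kJ
ΔH_rxn = (+453.4) + (+552.3) + (-103.8) + (-716.1) = 185.8 kJ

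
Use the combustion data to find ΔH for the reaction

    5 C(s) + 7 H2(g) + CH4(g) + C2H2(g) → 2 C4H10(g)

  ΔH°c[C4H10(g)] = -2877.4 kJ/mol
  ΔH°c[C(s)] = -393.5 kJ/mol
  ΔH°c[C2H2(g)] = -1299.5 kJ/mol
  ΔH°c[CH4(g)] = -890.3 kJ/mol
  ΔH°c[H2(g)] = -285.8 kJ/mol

ΔH = -403.1 kJ/mol

With combustion enthalpies, reactants minus products:
= [5·(-393.5) + 7·(-285.8) + 1·(-890.3) + 1·(-1299.5)] − [2·(-2877.4)]
= -403.1 kJ/mol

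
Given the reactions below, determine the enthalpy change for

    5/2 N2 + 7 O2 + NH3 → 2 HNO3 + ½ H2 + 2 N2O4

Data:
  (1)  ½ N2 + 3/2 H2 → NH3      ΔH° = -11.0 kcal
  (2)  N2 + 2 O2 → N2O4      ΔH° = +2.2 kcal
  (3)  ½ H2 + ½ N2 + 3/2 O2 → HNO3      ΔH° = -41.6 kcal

(1) reversed: +11.0 kcal
(2) × 2: (2)·(+2.2) = +4.4 kcal
(3) × 2: (2)·(-41.6) = -83.2 kcal
By Hess's law, ΔH° = (-1)·(-11.0) + (2)·(+2.2) + (2)·(-41.6) = -67.8 kcal

ΔH° = -67.8 kcal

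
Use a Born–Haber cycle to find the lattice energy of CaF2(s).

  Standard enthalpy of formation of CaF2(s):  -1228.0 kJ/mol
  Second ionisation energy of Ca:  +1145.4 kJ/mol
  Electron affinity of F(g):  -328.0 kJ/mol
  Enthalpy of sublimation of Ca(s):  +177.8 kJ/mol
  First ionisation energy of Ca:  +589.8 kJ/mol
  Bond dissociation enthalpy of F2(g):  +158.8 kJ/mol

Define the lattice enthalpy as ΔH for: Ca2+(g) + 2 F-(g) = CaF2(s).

U = -2643.8 kJ/mol

ΔHf° = 1·ΔHsub + 1·(ΣIE) + 1·D(F2) + 2·EA + U
-1228.0 = 1·(+177.8) + 1·(+1735.2) + 1·(+158.8) + 2·(-328.0) + U
U = -1228.0 − (+1415.8) = -2643.8 kJ/mol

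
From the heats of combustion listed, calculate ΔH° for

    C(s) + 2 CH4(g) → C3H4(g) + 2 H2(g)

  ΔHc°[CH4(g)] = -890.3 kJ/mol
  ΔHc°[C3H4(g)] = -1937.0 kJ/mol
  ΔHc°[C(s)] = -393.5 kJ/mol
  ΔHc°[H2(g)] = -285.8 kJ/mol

With combustion enthalpies, reactants minus products:
= [1·(-393.5) + 2·(-890.3)] − [1·(-1937.0) + 2·(-285.8)]
= 334.5 kJ/mol

ΔH° = 334.5 kJ/mol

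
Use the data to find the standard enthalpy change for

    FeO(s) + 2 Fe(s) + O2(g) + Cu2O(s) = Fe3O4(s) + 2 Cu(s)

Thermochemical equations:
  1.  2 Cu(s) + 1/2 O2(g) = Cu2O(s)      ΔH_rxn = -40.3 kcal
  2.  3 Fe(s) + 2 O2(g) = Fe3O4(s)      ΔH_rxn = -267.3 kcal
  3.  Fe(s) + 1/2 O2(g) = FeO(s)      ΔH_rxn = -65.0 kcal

eq. 1 reversed (reverse to put Cu2O(s) on the reactant side): +40.3 kcal
eq. 2 as written (Fe3O4(s) already on the product side): -267.3 kcal
eq. 3 reversed (reverse to put FeO(s) on the reactant side): +65.0 kcal
Since enthalpy is a state function, ΔH_rxn = (-1)·(-40.3) + (1)·(-267.3) + (-1)·(-65.0) = -162.0 kcal

ΔH_rxn = -162.0 kcal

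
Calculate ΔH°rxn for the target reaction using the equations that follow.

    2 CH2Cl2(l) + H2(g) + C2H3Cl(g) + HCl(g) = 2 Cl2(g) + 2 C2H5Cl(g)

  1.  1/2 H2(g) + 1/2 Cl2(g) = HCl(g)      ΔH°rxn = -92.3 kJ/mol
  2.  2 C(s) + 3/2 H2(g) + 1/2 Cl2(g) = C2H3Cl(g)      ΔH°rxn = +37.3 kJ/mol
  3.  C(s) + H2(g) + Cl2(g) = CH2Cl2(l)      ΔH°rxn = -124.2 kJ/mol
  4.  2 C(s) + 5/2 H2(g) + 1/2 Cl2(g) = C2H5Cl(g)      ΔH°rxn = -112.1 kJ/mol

ΔH°rxn = 79.2 kJ/mol

eq. 1 reversed: +92.3 kJ/mol
eq. 2 reversed: -37.3 kJ/mol
eq. 3 reversed and × 2: (-2)·(-124.2) = +248.4 kJ/mol
eq. 4 × 2: (2)·(-112.1) = -224.2 kJ/mol
ΔH°rxn = (+92.3) + (-37.3) + (+248.4) + (-224.2) = 79.2 kJ/mol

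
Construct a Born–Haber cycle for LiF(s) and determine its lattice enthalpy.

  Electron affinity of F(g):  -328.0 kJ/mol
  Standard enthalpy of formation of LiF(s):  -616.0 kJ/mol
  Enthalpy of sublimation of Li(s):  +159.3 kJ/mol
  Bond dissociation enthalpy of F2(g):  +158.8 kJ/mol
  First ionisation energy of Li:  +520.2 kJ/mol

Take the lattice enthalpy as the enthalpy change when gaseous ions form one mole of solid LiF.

ΔHf° = 1·ΔHsub + 1·(ΣIE) + 1/2·D(F2) + 1·EA + U
-616.0 = 1·(+159.3) + 1·(+520.2) + 1/2·(+158.8) + 1·(-328.0) + U
U = -616.0 − (+430.9) = -1046.9 kJ/mol

U = -1046.9 kJ/mol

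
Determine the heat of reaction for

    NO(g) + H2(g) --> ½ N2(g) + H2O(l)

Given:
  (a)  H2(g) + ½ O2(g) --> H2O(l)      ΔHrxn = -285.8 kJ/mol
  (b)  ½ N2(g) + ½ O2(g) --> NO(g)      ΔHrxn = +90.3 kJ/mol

(a) as written (H2O(l) already on the product side): -285.8 kJ/mol
(b) reversed (reverse to put NO(g) on the reactant side): -90.3 kJ/mol
By Hess's law, ΔHrxn = (-285.8) + (-90.3) = -376.1 kJ/mol

ΔHrxn = -376.1 kJ/mol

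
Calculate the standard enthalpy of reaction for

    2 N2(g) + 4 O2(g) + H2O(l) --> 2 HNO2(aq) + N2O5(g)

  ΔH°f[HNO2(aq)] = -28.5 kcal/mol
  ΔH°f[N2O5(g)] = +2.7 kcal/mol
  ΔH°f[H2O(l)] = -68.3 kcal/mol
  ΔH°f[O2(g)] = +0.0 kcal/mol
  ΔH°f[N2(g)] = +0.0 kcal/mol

ΔH°rxn = Σ nΔHf°(products) − Σ nΔHf°(reactants).
Products: 2·(-28.5) + 1·(+2.7) = -54.3
Reactants: 2·(+0.0) + 4·(+0.0) + 1·(-68.3) = -68.3
ΔH° = (-54.3) − (-68.3) = 14.0 kcal/mol

ΔH° = 14.0 kcal/mol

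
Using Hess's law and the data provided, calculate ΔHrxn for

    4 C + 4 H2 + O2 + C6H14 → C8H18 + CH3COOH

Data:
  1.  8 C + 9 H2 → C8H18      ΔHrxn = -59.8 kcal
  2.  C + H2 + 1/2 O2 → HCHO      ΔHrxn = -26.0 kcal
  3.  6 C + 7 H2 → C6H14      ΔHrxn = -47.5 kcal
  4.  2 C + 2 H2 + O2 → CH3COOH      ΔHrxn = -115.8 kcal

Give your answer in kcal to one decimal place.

ΔHrxn = -128.1 kcal

eq. 1 as written (C8H18 already on the product side): -59.8 kcal
eq. 2: not needed (HCHO appears nowhere else).
eq. 3 reversed (reverse to put C6H14 on the reactant side): +47.5 kcal
eq. 4 as written (CH3COOH already on the product side): -115.8 kcal
ΔHrxn = (1)·(-59.8) + (-1)·(-47.5) + (1)·(-115.8) = -128.1 kcal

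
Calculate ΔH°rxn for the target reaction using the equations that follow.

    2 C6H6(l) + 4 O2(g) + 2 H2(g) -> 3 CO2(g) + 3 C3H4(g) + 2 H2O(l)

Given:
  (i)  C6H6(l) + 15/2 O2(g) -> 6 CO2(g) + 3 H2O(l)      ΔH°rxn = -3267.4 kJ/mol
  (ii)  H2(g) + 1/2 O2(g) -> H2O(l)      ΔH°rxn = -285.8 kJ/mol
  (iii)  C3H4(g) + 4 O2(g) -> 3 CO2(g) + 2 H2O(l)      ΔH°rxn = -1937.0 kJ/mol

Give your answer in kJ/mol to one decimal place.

(i) × 2 (×2 to match 2 C6H6(l) in the target): (2)·(-3267.4) = -6534.8 kJ/mol
(ii) × 2 (×2 to match 2 H2(g) in the target): (2)·(-285.8) = -571.6 kJ/mol
(iii) reversed and × 3 (reverse to put C3H4(g) on the product side; scale by 3 for the 3 C3H4(g)): (-3)·(-1937.0) = +5811.0 kJ/mol
By Hess's law, ΔH°rxn = (2)·(-3267.4) + (2)·(-285.8) + (-3)·(-1937.0) = -1295.4 kJ/mol

ΔH°rxn = -1295.4 kJ/mol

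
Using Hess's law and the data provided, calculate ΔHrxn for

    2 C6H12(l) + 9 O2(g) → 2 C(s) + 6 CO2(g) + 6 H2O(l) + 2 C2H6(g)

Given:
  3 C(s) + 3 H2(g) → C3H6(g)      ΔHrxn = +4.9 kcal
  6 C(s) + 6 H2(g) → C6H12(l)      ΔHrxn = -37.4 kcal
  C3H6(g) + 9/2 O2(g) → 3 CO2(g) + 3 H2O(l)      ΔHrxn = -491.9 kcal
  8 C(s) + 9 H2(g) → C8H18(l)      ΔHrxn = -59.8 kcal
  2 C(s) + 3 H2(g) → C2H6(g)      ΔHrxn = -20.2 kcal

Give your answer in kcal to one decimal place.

equation 1 × 2: (2)·(+4.9) = +9.8 kcal
equation 2 reversed and × 2 (C6H12(l) must end up as a reactant; scale by 2 for the 2 C6H12(l)): (-2)·(-37.4) = +74.8 kcal
equation 3 × 2 (scale by 2 for the 6 CO2(g)): (2)·(-491.9) = -983.8 kcal
equation 4: not needed (C8H18(l) appears nowhere else).
equation 5 × 2 (scale by 2 for the 2 C2H6(g)): (2)·(-20.2) = -40.4 kcal
ΔHrxn = (2)·(+4.9) + (-2)·(-37.4) + (2)·(-491.9) + (2)·(-20.2) = -939.6 kcal

ΔHrxn = -939.6 kcal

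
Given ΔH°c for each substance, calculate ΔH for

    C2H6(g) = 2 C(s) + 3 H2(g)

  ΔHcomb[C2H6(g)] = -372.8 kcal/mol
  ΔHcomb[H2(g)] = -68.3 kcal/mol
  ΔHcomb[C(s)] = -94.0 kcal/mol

ΔH = 20.1 kcal/mol

With combustion enthalpies, reactants minus products:
= [1·(-372.8)] − [2·(-94.0) + 3·(-68.3)]
= 20.1 kcal/mol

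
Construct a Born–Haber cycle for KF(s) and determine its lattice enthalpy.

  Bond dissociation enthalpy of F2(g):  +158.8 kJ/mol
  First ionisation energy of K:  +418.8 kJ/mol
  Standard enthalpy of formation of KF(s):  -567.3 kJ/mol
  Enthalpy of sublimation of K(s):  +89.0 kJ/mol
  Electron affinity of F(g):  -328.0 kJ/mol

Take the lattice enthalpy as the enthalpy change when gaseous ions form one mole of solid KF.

ΔHf° = 1·ΔHsub + 1·(ΣIE) + 1/2·D(F2) + 1·EA + U
-567.3 = 1·(+89.0) + 1·(+418.8) + 1/2·(+158.8) + 1·(-328.0) + U
U = -567.3 − (+259.2) = -826.5 kJ/mol

U = -826.5 kJ/mol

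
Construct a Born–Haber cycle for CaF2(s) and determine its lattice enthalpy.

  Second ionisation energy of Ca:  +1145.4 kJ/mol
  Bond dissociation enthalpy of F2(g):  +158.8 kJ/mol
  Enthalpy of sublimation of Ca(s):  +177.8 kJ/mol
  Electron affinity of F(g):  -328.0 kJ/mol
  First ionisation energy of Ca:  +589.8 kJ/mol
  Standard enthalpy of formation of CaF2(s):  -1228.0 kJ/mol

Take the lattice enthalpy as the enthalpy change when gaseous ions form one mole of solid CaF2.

U = -2643.8 kJ/mol

ΔHf° = 1·ΔHsub + 1·(ΣIE) + 1·D(F2) + 2·EA + U
-1228.0 = 1·(+177.8) + 1·(+1735.2) + 1·(+158.8) + 2·(-328.0) + U
U = -1228.0 − (+1415.8) = -2643.8 kJ/mol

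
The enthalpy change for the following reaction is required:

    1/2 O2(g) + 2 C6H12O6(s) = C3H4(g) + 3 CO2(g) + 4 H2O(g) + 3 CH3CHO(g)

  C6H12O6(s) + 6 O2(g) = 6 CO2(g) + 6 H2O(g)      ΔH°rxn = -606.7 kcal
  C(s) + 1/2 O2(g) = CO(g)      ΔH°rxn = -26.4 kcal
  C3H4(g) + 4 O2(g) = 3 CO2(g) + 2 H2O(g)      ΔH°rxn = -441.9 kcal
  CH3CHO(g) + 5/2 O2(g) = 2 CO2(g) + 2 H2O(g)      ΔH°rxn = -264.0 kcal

ΔH°rxn = 20.5 kcal

equation 1 × 2: (2)·(-606.7) = -1213.4 kcal
equation 2: not needed.
equation 3 reversed: +441.9 kcal
equation 4 reversed and × 3: (-3)·(-264.0) = +792.0 kcal
Combining the equations, ΔH°rxn = (2)·(-606.7) + (-1)·(-441.9) + (-3)·(-264.0) = 20.5 kcal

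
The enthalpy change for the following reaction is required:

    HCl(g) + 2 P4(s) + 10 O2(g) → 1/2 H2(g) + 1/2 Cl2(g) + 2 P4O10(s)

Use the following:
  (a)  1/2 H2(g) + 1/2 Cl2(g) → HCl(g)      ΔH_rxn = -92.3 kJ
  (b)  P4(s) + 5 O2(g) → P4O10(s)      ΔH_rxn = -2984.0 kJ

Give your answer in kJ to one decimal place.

ΔH_rxn = -5875.7 kJ

(a) reversed (reverse to put HCl(g) on the reactant side): +92.3 kJ
(b) × 2 (scale by 2 for the 2 P4O10(s)): (2)·(-2984.0) = -5968.0 kJ
By Hess's law, ΔH_rxn = (+92.3) + (-5968.0) = -5875.7 kJ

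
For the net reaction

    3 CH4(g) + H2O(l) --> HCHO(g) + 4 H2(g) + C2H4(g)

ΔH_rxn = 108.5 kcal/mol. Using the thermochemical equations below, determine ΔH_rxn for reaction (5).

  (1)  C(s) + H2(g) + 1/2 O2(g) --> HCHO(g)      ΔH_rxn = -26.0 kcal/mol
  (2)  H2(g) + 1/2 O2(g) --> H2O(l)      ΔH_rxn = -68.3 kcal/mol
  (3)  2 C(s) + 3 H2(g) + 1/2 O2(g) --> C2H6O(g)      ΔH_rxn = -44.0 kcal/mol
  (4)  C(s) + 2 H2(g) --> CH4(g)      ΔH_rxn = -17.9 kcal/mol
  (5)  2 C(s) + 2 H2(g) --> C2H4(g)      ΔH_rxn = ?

(1) as written: -26.0 kcal/mol
(2) reversed: +68.3 kcal/mol
(3): not needed.
(4) reversed and × 3: (-3)·(-17.9) = +53.7 kcal/mol
(5) as written: contributes x
+108.5 = (-26.0) + (+68.3) + (+53.7) + x
x = (+108.5 − (+96.0)) / (1) = 12.5 kcal/mol

ΔH_rxn = 12.5 kcal/mol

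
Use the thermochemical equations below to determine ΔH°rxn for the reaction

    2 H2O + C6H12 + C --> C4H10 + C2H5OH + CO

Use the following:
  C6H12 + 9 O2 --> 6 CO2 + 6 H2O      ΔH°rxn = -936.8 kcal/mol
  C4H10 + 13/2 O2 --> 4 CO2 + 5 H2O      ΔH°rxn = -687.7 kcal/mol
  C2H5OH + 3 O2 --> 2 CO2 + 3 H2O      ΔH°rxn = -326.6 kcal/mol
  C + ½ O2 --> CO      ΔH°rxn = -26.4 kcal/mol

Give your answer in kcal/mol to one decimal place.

ΔH°rxn = 51.1 kcal/mol

equation 1 as written: -936.8 kcal/mol
equation 2 reversed: +687.7 kcal/mol
equation 3 reversed: +326.6 kcal/mol
equation 4 as written: -26.4 kcal/mol
ΔH°rxn = (-936.8) + (+687.7) + (+326.6) + (-26.4) = 51.1 kcal/mol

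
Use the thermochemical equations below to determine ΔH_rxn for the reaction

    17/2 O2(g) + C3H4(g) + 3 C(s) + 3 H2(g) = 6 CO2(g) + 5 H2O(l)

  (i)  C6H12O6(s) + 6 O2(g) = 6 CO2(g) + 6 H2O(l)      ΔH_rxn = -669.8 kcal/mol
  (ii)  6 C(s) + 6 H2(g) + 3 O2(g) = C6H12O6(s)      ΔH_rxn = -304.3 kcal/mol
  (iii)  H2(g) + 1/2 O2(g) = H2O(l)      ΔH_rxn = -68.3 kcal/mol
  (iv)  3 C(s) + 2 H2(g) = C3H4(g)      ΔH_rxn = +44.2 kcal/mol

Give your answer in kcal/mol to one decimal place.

ΔH_rxn = -950.0 kcal/mol

(i) as written (CO2(g) already on the product side): -669.8 kcal/mol
(ii) as written: -304.3 kcal/mol
(iii) reversed: +68.3 kcal/mol
(iv) reversed (reverse to put C3H4(g) on the reactant side): -44.2 kcal/mol
Since enthalpy is a state function, ΔH_rxn = (1)·(-669.8) + (1)·(-304.3) + (-1)·(-68.3) + (-1)·(+44.2) = -950.0 kcal/mol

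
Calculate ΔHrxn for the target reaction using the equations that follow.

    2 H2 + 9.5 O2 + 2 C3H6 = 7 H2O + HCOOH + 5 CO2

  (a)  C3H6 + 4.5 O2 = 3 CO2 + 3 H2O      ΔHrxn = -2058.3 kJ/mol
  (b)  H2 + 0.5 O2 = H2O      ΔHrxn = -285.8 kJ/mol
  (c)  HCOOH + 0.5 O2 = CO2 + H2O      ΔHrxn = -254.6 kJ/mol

(a) × 2: (2)·(-2058.3) = -4116.6 kJ/mol
(b) × 2: (2)·(-285.8) = -571.6 kJ/mol
(c) reversed: +254.6 kJ/mol
ΔHrxn = (2)·(-2058.3) + (2)·(-285.8) + (-1)·(-254.6) = -4433.6 kJ/mol

ΔHrxn = -4433.6 kJ/mol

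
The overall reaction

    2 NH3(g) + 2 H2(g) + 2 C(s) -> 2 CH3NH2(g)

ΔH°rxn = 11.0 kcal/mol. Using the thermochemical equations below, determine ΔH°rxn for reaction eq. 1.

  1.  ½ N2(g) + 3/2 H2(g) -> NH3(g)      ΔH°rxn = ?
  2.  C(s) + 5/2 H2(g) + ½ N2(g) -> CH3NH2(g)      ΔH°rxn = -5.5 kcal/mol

eq. 1 reversed and × 2: contributes −2·x
eq. 2 × 2: (2)·(-5.5) = -11.0 kcal/mol
+11.0 = (-11.0) − 2·x
x = (+11.0 − (-11.0)) / (-2) = -11.0 kcal/mol

ΔH°rxn = -11.0 kcal/mol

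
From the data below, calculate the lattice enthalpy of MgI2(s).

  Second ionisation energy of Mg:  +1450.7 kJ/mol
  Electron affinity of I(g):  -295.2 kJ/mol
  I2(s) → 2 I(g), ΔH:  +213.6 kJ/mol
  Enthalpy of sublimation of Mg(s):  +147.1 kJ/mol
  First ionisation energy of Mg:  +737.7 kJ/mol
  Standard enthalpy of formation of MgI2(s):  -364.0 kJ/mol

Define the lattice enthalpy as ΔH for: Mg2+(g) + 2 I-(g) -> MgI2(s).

ΔHf° = 1·ΔHsub + 1·(ΣIE) + 1·D(I2) + 2·EA + U
-364.0 = 1·(+147.1) + 1·(+2188.4) + 1·(+213.6) + 2·(-295.2) + U
U = -364.0 − (+1958.7) = -2322.7 kJ/mol

U = -2322.7 kJ/mol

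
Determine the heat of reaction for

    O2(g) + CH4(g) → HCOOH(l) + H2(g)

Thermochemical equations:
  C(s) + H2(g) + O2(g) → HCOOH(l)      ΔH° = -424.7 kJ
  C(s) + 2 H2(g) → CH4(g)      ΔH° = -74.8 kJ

ΔH° = -349.9 kJ

equation 1 as written (HCOOH(l) already on the product side): -424.7 kJ
equation 2 reversed (CH4(g) must end up as a reactant): +74.8 kJ
Since enthalpy is a state function, ΔH° = (1)·(-424.7) + (-1)·(-74.8) = -349.9 kJ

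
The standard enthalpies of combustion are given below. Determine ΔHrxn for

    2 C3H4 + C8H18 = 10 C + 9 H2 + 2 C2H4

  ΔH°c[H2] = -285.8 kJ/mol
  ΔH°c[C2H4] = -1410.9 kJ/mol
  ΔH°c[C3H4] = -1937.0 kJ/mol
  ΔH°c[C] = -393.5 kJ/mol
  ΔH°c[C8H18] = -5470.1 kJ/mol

With combustion enthalpies, reactants minus products:
= [2·(-1937.0) + 1·(-5470.1)] − [10·(-393.5) + 9·(-285.8) + 2·(-1410.9)]
= -15.1 kJ/mol

ΔHrxn = -15.1 kJ/mol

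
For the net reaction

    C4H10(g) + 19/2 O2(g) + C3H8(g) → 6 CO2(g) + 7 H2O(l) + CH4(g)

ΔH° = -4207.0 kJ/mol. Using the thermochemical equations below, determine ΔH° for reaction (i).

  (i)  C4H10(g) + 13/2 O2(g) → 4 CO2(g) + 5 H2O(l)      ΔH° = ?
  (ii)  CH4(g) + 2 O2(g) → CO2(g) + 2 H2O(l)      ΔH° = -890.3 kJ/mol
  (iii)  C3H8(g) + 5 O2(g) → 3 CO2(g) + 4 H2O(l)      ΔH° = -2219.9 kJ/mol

(i) as written: contributes x
(ii) reversed: +890.3 kJ/mol
(iii) as written: -2219.9 kJ/mol
-4207.0 = (+890.3) + (-2219.9) + x
x = (-4207.0 − (-1329.6)) / (1) = -2877.4 kJ/mol

ΔH° = -2877.4 kJ/mol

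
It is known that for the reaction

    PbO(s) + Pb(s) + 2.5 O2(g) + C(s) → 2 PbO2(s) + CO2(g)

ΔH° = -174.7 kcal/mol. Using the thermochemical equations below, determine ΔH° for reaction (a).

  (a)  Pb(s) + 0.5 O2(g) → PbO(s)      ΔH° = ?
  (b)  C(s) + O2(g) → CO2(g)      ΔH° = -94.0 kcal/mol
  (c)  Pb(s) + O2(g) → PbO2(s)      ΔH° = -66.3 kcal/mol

ΔH° = -51.9 kcal/mol

(a) reversed: contributes −x
(b) as written: -94.0 kcal/mol
(c) × 2: (2)·(-66.3) = -132.6 kcal/mol
-174.7 = (-94.0) + (-132.6) − x
x = (-174.7 − (-226.6)) / (-1) = -51.9 kcal/mol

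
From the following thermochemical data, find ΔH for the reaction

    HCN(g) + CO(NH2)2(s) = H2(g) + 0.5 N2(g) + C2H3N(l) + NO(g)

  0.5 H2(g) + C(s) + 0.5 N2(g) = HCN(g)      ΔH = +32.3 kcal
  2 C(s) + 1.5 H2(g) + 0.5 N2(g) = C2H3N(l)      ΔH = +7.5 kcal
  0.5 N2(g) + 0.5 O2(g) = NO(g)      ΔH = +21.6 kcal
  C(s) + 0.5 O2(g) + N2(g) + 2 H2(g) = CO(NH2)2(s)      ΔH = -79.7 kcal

ΔH = 76.5 kcal

equation 1 reversed: -32.3 kcal
equation 2 as written: +7.5 kcal
equation 3 as written: +21.6 kcal
equation 4 reversed: +79.7 kcal
ΔH = (-32.3) + (+7.5) + (+21.6) + (+79.7) = 76.5 kcal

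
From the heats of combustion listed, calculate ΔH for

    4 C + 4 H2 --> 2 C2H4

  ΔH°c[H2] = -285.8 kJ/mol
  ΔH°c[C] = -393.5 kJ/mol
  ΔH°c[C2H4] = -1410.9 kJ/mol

With combustion enthalpies, reactants minus products:
= [4·(-393.5) + 4·(-285.8)] − [2·(-1410.9)]
= 104.6 kJ/mol

ΔH = 104.6 kJ/mol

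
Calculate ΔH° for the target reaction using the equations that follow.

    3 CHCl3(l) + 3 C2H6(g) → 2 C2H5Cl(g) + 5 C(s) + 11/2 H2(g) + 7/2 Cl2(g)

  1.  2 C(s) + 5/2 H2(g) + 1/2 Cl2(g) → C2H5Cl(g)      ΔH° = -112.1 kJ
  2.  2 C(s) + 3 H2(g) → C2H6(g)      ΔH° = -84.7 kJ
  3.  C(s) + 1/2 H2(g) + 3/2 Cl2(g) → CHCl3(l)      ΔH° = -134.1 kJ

ΔH° = 432.2 kJ

eq. 1 × 2 (×2 to match 2 C2H5Cl(g) in the target): (2)·(-112.1) = -224.2 kJ
eq. 2 reversed and × 3 (C2H6(g) must end up as a reactant; scale by 3 for the 3 C2H6(g)): (-3)·(-84.7) = +254.1 kJ
eq. 3 reversed and × 3 (reverse to put CHCl3(l) on the reactant side; ×3 to match 3 CHCl3(l) in the target): (-3)·(-134.1) = +402.3 kJ
Combining the equations, ΔH° = (-224.2) + (+254.1) + (+402.3) = 432.2 kJ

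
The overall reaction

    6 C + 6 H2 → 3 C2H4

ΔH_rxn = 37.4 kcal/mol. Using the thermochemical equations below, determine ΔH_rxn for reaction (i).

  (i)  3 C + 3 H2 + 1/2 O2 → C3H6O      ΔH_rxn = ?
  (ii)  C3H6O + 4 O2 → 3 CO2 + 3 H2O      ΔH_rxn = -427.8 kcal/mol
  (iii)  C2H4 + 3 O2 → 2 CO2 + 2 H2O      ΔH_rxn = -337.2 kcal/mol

(i) × 2 (×2 to match 6 C in the target): contributes 2·x
(ii) × 2: (2)·(-427.8) = -855.6 kcal/mol
(iii) reversed and × 3 (C2H4 must end up as a product; ×3 to match 3 C2H4 in the target): (-3)·(-337.2) = +1011.6 kcal/mol
+37.4 = (-855.6) + (+1011.6) + 2·x
x = (+37.4 − (+156.0)) / (2) = -59.3 kcal/mol

ΔH_rxn = -59.3 kcal/mol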